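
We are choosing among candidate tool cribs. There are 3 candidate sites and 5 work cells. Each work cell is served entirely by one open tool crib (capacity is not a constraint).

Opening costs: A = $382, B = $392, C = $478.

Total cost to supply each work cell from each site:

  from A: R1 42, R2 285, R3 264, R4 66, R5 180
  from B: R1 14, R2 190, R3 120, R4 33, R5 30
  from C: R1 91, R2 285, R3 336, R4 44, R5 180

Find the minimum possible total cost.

Minimum total cost: 779

For any fixed open set, each work cell goes to its cheapest open site; total = fixed + service.
{B}: R1→B 14, R2→B 190, R3→B 120, R4→B 33, R5→B 30. Service 387; fixed 392; total 779.
{A, B}: service 387 + fixed 774 = 1161
{A}: R1→A 42, R2→A 285, R3→A 264, R4→A 66, R5→A 180. Service 837; fixed 382; total 1219.
{A, B, C}: R1→B 14, R2→B 190, R3→B 120, R4→B 33, R5→B 30. Service 387; fixed 1252; total 1639.
No other subset beats 779.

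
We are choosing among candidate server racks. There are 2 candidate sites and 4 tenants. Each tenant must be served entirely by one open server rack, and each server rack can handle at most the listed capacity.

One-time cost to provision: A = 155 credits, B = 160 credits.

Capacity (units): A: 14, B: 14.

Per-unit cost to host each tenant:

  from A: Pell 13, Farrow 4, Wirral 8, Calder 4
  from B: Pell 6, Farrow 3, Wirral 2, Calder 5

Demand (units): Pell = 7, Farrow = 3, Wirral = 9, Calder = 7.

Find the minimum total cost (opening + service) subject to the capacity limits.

Open {A, B}: Pell→A 13·7=91, Farrow→B 3·3=9, Wirral→B 2·9=18, Calder→A 4·7=28.
Loads: A carries 14/14, B carries 12/14. Service 146; fixed 315; total 461.
Next best feasible plan costs 476.

Minimum total cost: 461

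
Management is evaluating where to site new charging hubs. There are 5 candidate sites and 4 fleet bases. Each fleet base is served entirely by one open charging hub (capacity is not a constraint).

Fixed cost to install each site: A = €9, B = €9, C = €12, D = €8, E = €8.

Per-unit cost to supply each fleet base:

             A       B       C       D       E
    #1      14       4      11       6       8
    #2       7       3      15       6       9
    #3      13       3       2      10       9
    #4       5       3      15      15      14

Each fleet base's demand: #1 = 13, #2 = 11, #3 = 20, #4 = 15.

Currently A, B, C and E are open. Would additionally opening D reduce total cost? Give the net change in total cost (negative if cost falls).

No — net change +8 (cost rises by 8).

Current service cost with {A, B, C, E}: 170.
Adding D: each fleet base re-picks its cheapest; new service cost 170, saving 0.
Extra fixed cost: 8. Net change = 8 − 0 = 8.
(Totals: 208 → 216.)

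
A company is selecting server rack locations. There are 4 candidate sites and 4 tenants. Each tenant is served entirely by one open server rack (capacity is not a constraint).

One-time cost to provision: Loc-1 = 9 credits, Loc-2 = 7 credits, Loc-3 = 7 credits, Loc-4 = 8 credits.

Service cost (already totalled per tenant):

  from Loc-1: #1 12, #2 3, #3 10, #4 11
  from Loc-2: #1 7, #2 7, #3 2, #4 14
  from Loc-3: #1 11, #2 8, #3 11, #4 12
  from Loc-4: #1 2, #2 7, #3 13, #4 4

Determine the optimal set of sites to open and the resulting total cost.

Open Loc-2 and Loc-4; minimum total cost 30.

For any fixed open set, each tenant goes to its cheapest open site; total = fixed + service.
{Loc-2, Loc-4}: #1→Loc-4 2, #2→Loc-2 7, #3→Loc-2 2, #4→Loc-4 4. Service 15; fixed 15; total 30.
{Loc-4}: service 26 + fixed 8 = 34
{Loc-1, Loc-2, Loc-4}: #1→Loc-4 2, #2→Loc-1 3, #3→Loc-2 2, #4→Loc-4 4. Service 11; fixed 24; total 35.
{Loc-1, Loc-2, Loc-3, Loc-4}: #1→Loc-4 2, #2→Loc-1 3, #3→Loc-2 2, #4→Loc-4 4. Service 11; fixed 31; total 42.
(All 15 nonempty subsets were checked; Loc-2 and Loc-4 is lowest.)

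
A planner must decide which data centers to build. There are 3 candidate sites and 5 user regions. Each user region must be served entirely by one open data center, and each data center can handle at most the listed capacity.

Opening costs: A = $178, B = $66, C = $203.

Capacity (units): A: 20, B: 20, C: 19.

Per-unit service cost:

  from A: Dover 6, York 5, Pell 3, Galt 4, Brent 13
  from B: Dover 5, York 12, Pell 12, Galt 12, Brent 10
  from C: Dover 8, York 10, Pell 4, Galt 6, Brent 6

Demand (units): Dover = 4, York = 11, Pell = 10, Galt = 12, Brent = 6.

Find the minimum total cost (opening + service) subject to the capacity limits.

Open {A, B, C}: Dover→B 5·4=20, York→B 12·11=132, Pell→C 4·10=40, Galt→A 4·12=48, Brent→C 6·6=36.
Loads: A carries 12/20, B carries 15/20, C carries 16/19. Service 276; fixed 447; total 723.
Next best feasible plan costs 727.

Minimum total cost: 723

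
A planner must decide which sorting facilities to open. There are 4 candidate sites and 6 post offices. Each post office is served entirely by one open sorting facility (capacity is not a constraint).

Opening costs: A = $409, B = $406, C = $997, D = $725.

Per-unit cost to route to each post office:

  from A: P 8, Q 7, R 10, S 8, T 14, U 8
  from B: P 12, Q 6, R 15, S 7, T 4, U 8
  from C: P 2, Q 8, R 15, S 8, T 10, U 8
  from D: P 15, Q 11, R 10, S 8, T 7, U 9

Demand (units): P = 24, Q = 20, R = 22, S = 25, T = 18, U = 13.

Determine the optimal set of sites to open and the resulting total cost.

For any fixed open set, each post office goes to its cheapest open site; total = fixed + service.
{B}: P→B 12·24=288, Q→B 6·20=120, R→B 15·22=330, S→B 7·25=175, T→B 4·18=72, U→B 8·13=104. Service 1089; fixed 406; total 1495.
{A}: P→A 8·24=192, Q→A 7·20=140, R→A 10·22=220, S→A 8·25=200, T→A 14·18=252, U→A 8·13=104. Service 1108; fixed 409; total 1517.
{A, B}: P→A 8·24=192, Q→B 6·20=120, R→A 10·22=220, S→B 7·25=175, T→B 4·18=72, U→A 8·13=104. Service 883; fixed 815; total 1698.
{A, B, C, D}: service 739 + fixed 2537 = 3276
(All 15 nonempty subsets were checked; B only is lowest.)

Open B only; minimum total cost 1495.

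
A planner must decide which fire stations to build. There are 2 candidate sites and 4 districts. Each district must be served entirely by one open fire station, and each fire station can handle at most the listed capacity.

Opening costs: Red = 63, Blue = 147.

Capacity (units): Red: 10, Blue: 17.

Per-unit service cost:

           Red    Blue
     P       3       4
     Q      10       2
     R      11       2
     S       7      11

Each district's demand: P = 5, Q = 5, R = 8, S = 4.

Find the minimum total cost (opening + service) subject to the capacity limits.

Minimum total cost: 279

Open {Red, Blue}: P→Red 3·5=15, Q→Blue 2·5=10, R→Blue 2·8=16, S→Red 7·4=28.
Loads: Red carries 9/10, Blue carries 13/17. Service 69; fixed 210; total 279.
Next best feasible plan costs 295.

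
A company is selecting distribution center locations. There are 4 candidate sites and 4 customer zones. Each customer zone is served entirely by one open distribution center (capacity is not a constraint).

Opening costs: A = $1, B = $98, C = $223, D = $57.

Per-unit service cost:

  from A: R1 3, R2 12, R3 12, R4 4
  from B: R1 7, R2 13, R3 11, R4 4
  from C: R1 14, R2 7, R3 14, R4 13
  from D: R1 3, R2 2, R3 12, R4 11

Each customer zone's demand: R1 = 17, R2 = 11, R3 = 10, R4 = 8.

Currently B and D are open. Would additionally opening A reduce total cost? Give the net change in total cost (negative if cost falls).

No — net change +1 (cost rises by 1).

Current service cost with {B, D}: 215.
Adding A: each customer zone re-picks its cheapest; new service cost 215, saving 0.
Extra fixed cost: 1. Net change = 1 − 0 = 1.
(Totals: 370 → 371.)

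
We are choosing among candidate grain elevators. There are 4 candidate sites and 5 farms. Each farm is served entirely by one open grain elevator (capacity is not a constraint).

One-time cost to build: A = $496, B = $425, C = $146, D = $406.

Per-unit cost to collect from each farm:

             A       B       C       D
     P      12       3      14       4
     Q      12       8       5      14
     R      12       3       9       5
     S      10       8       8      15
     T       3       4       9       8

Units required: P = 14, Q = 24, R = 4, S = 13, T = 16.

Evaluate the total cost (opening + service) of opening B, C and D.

Total cost: 1319

Each farm is assigned to its cheapest site among the open ones.
{B, C, D}: P→B 3·14=42, Q→C 5·24=120, R→B 3·4=12, S→B 8·13=104, T→B 4·16=64. Service 342; fixed 977; total 1319.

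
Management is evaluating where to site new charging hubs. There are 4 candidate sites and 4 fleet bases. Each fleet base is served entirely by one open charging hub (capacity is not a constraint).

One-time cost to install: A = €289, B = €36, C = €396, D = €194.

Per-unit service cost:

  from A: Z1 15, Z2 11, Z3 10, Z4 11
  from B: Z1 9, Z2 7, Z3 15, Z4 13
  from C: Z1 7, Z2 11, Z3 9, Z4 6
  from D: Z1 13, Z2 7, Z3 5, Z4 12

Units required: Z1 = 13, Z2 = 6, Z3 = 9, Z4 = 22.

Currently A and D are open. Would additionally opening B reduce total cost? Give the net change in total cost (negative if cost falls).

Yes — net change −16 (cost falls by 16).

Current service cost with {A, D}: 498.
Adding B: each fleet base re-picks its cheapest; new service cost 446, saving 52.
Extra fixed cost: 36. Net change = 36 − 52 = -16.
(Totals: 981 → 965.)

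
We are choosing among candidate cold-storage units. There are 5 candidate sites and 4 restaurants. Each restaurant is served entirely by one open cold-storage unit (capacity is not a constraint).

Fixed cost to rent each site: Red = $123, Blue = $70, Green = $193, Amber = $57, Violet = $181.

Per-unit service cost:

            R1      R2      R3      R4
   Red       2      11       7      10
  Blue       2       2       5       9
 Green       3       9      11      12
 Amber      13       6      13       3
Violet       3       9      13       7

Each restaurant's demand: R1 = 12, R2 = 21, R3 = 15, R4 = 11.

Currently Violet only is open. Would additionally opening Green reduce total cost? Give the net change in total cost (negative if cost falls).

Current service cost with {Violet}: 497.
Adding Green: each restaurant re-picks its cheapest; new service cost 467, saving 30.
Extra fixed cost: 193. Net change = 193 − 30 = 163.
(Totals: 678 → 841.)

No — net change +163 (cost rises by 163).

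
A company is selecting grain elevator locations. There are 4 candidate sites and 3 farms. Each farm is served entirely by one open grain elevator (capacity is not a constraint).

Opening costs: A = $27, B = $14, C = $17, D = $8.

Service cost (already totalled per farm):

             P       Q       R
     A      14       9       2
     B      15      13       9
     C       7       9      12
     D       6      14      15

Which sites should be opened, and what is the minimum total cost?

Open D only; minimum total cost 43.

For any fixed open set, each farm goes to its cheapest open site; total = fixed + service.
{D}: P→D 6, Q→D 14, R→D 15. Service 35; fixed 8; total 43.
{C}: service 28 + fixed 17 = 45
{B, D}: service 28 + fixed 22 = 50
{A, B, C, D}: service 17 + fixed 66 = 83
No other subset beats 43.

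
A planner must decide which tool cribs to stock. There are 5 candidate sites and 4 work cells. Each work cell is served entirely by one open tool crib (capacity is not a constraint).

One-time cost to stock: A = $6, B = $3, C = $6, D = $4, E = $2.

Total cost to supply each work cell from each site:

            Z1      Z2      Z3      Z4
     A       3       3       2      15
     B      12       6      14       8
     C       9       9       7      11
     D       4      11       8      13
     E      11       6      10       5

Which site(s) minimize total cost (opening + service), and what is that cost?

For any fixed open set, each work cell goes to its cheapest open site; total = fixed + service.
{A, E}: Z1→A 3, Z2→A 3, Z3→A 2, Z4→E 5. Service 13; fixed 8; total 21.
{A, B, E}: service 13 + fixed 11 = 24
{A, B}: Z1→A 3, Z2→A 3, Z3→A 2, Z4→B 8. Service 16; fixed 9; total 25.
{A, B, C, D, E}: service 13 + fixed 21 = 34
No other subset beats 21.

Open A and E; minimum total cost 21.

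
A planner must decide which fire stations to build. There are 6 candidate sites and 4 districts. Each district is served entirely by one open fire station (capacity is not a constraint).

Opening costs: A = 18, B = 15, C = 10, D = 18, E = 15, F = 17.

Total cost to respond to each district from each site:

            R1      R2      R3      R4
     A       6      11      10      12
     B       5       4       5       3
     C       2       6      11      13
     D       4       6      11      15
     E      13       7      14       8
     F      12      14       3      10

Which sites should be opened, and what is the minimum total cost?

Open B only; minimum total cost 32.

For any fixed open set, each district goes to its cheapest open site; total = fixed + service.
{B}: R1→B 5, R2→B 4, R3→B 5, R4→B 3. Service 17; fixed 15; total 32.
{B, C}: service 14 + fixed 25 = 39
{C}: R1→C 2, R2→C 6, R3→C 11, R4→C 13. Service 32; fixed 10; total 42.
{A, B, C, D, E, F}: service 12 + fixed 93 = 105
No other subset beats 32.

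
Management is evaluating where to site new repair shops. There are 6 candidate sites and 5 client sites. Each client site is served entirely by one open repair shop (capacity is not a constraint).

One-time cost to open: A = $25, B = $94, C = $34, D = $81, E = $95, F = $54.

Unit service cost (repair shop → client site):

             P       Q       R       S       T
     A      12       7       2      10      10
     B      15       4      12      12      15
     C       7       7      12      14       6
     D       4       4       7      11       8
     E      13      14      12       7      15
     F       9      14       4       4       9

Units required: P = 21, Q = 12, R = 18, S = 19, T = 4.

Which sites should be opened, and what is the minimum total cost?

Open A, D and F; minimum total cost 436.

For any fixed open set, each client site goes to its cheapest open site; total = fixed + service.
{A, D, F}: P→D 4·21=84, Q→D 4·12=48, R→A 2·18=36, S→F 4·19=76, T→D 8·4=32. Service 276; fixed 160; total 436.
{D, F}: service 312 + fixed 135 = 447
{A, C, D, F}: service 268 + fixed 194 = 462
{A, B, C, D, E, F}: service 268 + fixed 383 = 651
No other subset beats 436.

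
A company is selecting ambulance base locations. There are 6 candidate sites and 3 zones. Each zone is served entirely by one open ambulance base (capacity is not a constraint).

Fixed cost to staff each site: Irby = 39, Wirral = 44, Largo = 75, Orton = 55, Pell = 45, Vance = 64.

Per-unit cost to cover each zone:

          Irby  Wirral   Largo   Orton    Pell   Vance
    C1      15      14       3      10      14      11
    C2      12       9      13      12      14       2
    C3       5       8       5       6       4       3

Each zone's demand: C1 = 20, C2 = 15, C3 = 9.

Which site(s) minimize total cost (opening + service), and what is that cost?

Open Largo and Vance; minimum total cost 256.

For any fixed open set, each zone goes to its cheapest open site; total = fixed + service.
{Largo, Vance}: C1→Largo 3·20=60, C2→Vance 2·15=30, C3→Vance 3·9=27. Service 117; fixed 139; total 256.
{Irby, Largo, Vance}: service 117 + fixed 178 = 295
{Wirral, Largo, Vance}: service 117 + fixed 183 = 300
{Irby, Wirral, Largo, Orton, Pell, Vance}: C1→Largo 3·20=60, C2→Vance 2·15=30, C3→Vance 3·9=27. Service 117; fixed 322; total 439.
No other subset beats 256.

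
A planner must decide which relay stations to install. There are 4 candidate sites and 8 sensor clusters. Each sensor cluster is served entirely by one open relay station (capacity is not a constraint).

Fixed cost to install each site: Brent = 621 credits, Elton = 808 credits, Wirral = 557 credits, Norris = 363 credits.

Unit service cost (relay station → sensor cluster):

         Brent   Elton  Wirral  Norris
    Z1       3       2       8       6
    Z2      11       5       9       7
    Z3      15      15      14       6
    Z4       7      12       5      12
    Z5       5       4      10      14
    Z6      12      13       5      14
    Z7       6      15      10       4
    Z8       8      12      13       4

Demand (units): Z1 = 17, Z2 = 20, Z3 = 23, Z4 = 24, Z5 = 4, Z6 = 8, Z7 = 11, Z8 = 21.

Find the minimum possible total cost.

Minimum total cost: 1327

For any fixed open set, each sensor cluster goes to its cheapest open site; total = fixed + service.
{Norris}: Z1→Norris 6·17=102, Z2→Norris 7·20=140, Z3→Norris 6·23=138, Z4→Norris 12·24=288, Z5→Norris 14·4=56, Z6→Norris 14·8=112, Z7→Norris 4·11=44, Z8→Norris 4·21=84. Service 964; fixed 363; total 1327.
{Wirral, Norris}: Z1→Norris 6·17=102, Z2→Norris 7·20=140, Z3→Norris 6·23=138, Z4→Wirral 5·24=120, Z5→Wirral 10·4=40, Z6→Wirral 5·8=40, Z7→Norris 4·11=44, Z8→Norris 4·21=84. Service 708; fixed 920; total 1628.
{Brent, Norris}: Z1→Brent 3·17=51, Z2→Norris 7·20=140, Z3→Norris 6·23=138, Z4→Brent 7·24=168, Z5→Brent 5·4=20, Z6→Brent 12·8=96, Z7→Norris 4·11=44, Z8→Norris 4·21=84. Service 741; fixed 984; total 1725.
{Brent, Elton, Wirral, Norris}: service 576 + fixed 2349 = 2925
No other subset beats 1327.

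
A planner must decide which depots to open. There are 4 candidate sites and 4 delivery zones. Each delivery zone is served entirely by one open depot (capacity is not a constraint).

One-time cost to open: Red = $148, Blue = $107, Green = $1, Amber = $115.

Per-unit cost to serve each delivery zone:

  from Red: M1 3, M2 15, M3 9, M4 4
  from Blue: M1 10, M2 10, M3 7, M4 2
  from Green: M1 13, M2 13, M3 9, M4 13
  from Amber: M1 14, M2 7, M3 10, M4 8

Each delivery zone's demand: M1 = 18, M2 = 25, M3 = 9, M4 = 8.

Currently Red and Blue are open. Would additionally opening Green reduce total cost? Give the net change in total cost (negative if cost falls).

Current service cost with {Red, Blue}: 383.
Adding Green: each delivery zone re-picks its cheapest; new service cost 383, saving 0.
Extra fixed cost: 1. Net change = 1 − 0 = 1.
(Totals: 638 → 639.)

No — net change +1 (cost rises by 1).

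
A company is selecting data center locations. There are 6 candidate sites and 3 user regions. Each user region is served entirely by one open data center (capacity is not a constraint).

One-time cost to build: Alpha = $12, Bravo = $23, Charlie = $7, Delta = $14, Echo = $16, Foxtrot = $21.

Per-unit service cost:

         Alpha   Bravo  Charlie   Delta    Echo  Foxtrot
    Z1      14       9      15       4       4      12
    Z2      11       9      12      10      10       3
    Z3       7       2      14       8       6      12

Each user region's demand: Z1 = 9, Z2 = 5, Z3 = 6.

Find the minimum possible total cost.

For any fixed open set, each user region goes to its cheapest open site; total = fixed + service.
{Bravo, Delta, Foxtrot}: Z1→Delta 4·9=36, Z2→Foxtrot 3·5=15, Z3→Bravo 2·6=12. Service 63; fixed 58; total 121.
{Bravo, Echo, Foxtrot}: service 63 + fixed 60 = 123
{Echo, Foxtrot}: service 87 + fixed 37 = 124
{Alpha, Bravo, Charlie, Delta, Echo, Foxtrot}: service 63 + fixed 93 = 156
No other subset beats 121.

Minimum total cost: 121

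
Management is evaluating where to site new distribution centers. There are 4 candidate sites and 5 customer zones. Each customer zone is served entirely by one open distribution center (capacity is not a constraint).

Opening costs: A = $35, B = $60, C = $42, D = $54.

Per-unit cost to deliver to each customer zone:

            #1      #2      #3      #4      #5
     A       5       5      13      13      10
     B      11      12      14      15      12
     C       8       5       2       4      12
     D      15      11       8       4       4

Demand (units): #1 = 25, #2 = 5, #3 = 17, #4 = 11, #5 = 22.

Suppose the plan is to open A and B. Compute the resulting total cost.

Total cost: 829

Each customer zone is assigned to its cheapest site among the open ones.
{A, B}: #1→A 5·25=125, #2→A 5·5=25, #3→A 13·17=221, #4→A 13·11=143, #5→A 10·22=220. Service 734; fixed 95; total 829.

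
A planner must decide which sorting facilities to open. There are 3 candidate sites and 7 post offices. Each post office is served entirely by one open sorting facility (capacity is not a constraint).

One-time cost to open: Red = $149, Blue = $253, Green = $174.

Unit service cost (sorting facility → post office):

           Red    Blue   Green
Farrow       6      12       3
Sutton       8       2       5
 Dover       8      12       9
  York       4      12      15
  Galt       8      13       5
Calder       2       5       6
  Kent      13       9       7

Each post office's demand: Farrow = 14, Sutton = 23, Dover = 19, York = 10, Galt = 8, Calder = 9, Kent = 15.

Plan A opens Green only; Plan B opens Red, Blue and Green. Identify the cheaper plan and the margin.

Plan A is cheaper by 168.

Plan A: {Green}: Farrow→Green 3·14=42, Sutton→Green 5·23=115, Dover→Green 9·19=171, York→Green 15·10=150, Galt→Green 5·8=40, Calder→Green 6·9=54, Kent→Green 7·15=105. Service 677; fixed 174; total 851.
Plan B: {Red, Blue, Green}: Farrow→Green 3·14=42, Sutton→Blue 2·23=46, Dover→Red 8·19=152, York→Red 4·10=40, Galt→Green 5·8=40, Calder→Red 2·9=18, Kent→Green 7·15=105. Service 443; fixed 576; total 1019.
Difference: |851 − 1019| = 168.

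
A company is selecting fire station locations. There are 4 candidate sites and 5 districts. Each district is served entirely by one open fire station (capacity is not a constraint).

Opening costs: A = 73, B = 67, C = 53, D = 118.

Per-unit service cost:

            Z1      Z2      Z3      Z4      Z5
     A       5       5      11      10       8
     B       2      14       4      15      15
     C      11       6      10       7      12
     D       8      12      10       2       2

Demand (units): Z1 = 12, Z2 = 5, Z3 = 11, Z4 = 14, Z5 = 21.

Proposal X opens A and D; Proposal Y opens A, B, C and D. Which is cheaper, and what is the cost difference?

Proposal X: {A, D}: Z1→A 5·12=60, Z2→A 5·5=25, Z3→D 10·11=110, Z4→D 2·14=28, Z5→D 2·21=42. Service 265; fixed 191; total 456.
Proposal Y: {A, B, C, D}: Z1→B 2·12=24, Z2→A 5·5=25, Z3→B 4·11=44, Z4→D 2·14=28, Z5→D 2·21=42. Service 163; fixed 311; total 474.
Difference: |456 − 474| = 18.

Proposal X is cheaper by 18.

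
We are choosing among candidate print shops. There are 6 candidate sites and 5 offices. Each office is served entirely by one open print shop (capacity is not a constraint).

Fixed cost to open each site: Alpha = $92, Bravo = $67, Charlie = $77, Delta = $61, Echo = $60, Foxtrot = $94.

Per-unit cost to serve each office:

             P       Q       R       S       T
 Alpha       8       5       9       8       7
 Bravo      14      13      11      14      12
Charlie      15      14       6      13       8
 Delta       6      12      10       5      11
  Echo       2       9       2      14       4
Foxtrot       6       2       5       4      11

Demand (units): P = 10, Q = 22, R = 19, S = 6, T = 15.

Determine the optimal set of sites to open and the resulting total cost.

For any fixed open set, each office goes to its cheapest open site; total = fixed + service.
{Echo, Foxtrot}: P→Echo 2·10=20, Q→Foxtrot 2·22=44, R→Echo 2·19=38, S→Foxtrot 4·6=24, T→Echo 4·15=60. Service 186; fixed 154; total 340.
{Delta, Echo, Foxtrot}: P→Echo 2·10=20, Q→Foxtrot 2·22=44, R→Echo 2·19=38, S→Foxtrot 4·6=24, T→Echo 4·15=60. Service 186; fixed 215; total 401.
{Bravo, Echo, Foxtrot}: P→Echo 2·10=20, Q→Foxtrot 2·22=44, R→Echo 2·19=38, S→Foxtrot 4·6=24, T→Echo 4·15=60. Service 186; fixed 221; total 407.
{Alpha, Bravo, Charlie, Delta, Echo, Foxtrot}: P→Echo 2·10=20, Q→Foxtrot 2·22=44, R→Echo 2·19=38, S→Foxtrot 4·6=24, T→Echo 4·15=60. Service 186; fixed 451; total 637.
No other subset beats 340.

Open Echo and Foxtrot; minimum total cost 340.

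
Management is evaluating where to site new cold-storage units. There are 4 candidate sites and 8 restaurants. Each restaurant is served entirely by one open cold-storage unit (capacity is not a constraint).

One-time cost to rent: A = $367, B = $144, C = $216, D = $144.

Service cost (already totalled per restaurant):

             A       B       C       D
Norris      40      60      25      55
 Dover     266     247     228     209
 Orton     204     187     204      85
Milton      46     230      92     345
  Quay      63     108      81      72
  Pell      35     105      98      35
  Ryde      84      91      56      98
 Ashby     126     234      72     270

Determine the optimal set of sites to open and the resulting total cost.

For any fixed open set, each restaurant goes to its cheapest open site; total = fixed + service.
{C, D}: Norris→C 25, Dover→D 209, Orton→D 85, Milton→C 92, Quay→D 72, Pell→D 35, Ryde→C 56, Ashby→C 72. Service 646; fixed 360; total 1006.
{C}: service 856 + fixed 216 = 1072
{B, C, D}: service 646 + fixed 504 = 1150
{A, B, C, D}: Norris→C 25, Dover→D 209, Orton→D 85, Milton→A 46, Quay→A 63, Pell→A 35, Ryde→C 56, Ashby→C 72. Service 591; fixed 871; total 1462.
No other subset beats 1006.

Open C and D; minimum total cost 1006.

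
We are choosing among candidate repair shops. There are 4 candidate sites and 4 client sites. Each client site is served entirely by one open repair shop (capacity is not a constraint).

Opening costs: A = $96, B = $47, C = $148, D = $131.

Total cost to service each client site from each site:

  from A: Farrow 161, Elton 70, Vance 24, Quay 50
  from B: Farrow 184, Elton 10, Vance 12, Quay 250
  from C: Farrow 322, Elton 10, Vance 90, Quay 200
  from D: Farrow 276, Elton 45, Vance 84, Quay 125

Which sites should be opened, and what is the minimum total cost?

For any fixed open set, each client site goes to its cheapest open site; total = fixed + service.
{A, B}: Farrow→A 161, Elton→B 10, Vance→B 12, Quay→A 50. Service 233; fixed 143; total 376.
{A}: service 305 + fixed 96 = 401
{A, C}: service 245 + fixed 244 = 489
{A, B, C, D}: Farrow→A 161, Elton→B 10, Vance→B 12, Quay→A 50. Service 233; fixed 422; total 655.
No other subset beats 376.

Open A and B; minimum total cost 376.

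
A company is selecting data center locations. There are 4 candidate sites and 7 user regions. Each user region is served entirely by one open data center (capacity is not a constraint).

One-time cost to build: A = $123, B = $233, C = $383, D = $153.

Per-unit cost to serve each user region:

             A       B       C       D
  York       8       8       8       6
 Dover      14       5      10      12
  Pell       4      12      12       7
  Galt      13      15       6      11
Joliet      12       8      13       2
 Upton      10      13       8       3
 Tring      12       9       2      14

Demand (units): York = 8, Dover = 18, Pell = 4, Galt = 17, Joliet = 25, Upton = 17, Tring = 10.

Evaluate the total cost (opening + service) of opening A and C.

Total cost: 1324

Each user region is assigned to its cheapest site among the open ones.
{A, C}: York→A 8·8=64, Dover→C 10·18=180, Pell→A 4·4=16, Galt→C 6·17=102, Joliet→A 12·25=300, Upton→C 8·17=136, Tring→C 2·10=20. Service 818; fixed 506; total 1324.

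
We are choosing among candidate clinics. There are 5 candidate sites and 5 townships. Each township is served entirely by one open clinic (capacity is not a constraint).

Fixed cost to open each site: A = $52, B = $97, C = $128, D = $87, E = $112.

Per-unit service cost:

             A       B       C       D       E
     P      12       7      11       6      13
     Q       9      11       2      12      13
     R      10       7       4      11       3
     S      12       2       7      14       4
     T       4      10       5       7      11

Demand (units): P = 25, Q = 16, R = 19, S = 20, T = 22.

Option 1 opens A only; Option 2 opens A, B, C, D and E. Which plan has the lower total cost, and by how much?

Option 1: {A}: P→A 12·25=300, Q→A 9·16=144, R→A 10·19=190, S→A 12·20=240, T→A 4·22=88. Service 962; fixed 52; total 1014.
Option 2: {A, B, C, D, E}: P→D 6·25=150, Q→C 2·16=32, R→E 3·19=57, S→B 2·20=40, T→A 4·22=88. Service 367; fixed 476; total 843.
Difference: |1014 − 843| = 171.

Option 2 is cheaper by 171.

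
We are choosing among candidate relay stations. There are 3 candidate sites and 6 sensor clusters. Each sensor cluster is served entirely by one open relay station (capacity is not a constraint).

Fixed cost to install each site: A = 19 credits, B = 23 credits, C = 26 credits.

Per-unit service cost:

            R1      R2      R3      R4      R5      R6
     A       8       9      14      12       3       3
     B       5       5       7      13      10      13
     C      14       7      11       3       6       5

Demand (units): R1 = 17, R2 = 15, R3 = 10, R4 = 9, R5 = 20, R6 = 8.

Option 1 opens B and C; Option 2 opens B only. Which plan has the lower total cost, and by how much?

Option 1 is cheaper by 208.

Option 1: {B, C}: R1→B 5·17=85, R2→B 5·15=75, R3→B 7·10=70, R4→C 3·9=27, R5→C 6·20=120, R6→C 5·8=40. Service 417; fixed 49; total 466.
Option 2: {B}: R1→B 5·17=85, R2→B 5·15=75, R3→B 7·10=70, R4→B 13·9=117, R5→B 10·20=200, R6→B 13·8=104. Service 651; fixed 23; total 674.
Difference: |466 − 674| = 208.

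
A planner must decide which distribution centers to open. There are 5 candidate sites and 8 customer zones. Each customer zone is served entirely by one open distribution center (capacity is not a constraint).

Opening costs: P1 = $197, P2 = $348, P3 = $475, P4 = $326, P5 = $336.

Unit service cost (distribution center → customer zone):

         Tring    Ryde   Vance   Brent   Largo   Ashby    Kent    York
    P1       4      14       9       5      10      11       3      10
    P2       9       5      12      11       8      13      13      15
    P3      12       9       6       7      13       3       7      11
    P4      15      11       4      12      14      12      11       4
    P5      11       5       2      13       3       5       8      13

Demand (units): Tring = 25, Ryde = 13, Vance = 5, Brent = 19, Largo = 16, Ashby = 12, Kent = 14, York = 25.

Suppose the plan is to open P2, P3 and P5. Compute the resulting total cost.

Each customer zone is assigned to its cheapest site among the open ones.
{P2, P3, P5}: Tring→P2 9·25=225, Ryde→P2 5·13=65, Vance→P5 2·5=10, Brent→P3 7·19=133, Largo→P5 3·16=48, Ashby→P3 3·12=36, Kent→P3 7·14=98, York→P3 11·25=275. Service 890; fixed 1159; total 2049.

Total cost: 2049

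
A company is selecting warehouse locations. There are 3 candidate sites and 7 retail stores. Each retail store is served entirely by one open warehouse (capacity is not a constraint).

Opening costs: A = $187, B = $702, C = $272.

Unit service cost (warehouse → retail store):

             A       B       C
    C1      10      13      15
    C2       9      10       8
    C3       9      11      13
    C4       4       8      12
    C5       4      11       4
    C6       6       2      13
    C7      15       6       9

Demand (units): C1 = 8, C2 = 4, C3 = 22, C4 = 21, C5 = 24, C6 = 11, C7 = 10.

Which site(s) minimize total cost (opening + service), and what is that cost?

For any fixed open set, each retail store goes to its cheapest open site; total = fixed + service.
{A}: C1→A 10·8=80, C2→A 9·4=36, C3→A 9·22=198, C4→A 4·21=84, C5→A 4·24=96, C6→A 6·11=66, C7→A 15·10=150. Service 710; fixed 187; total 897.
{A, C}: C1→A 10·8=80, C2→C 8·4=32, C3→A 9·22=198, C4→A 4·21=84, C5→A 4·24=96, C6→A 6·11=66, C7→C 9·10=90. Service 646; fixed 459; total 1105.
{C}: C1→C 15·8=120, C2→C 8·4=32, C3→C 13·22=286, C4→C 12·21=252, C5→C 4·24=96, C6→C 13·11=143, C7→C 9·10=90. Service 1019; fixed 272; total 1291.
{A, B, C}: C1→A 10·8=80, C2→C 8·4=32, C3→A 9·22=198, C4→A 4·21=84, C5→A 4·24=96, C6→B 2·11=22, C7→B 6·10=60. Service 572; fixed 1161; total 1733.
No other subset beats 897.

Open A only; minimum total cost 897.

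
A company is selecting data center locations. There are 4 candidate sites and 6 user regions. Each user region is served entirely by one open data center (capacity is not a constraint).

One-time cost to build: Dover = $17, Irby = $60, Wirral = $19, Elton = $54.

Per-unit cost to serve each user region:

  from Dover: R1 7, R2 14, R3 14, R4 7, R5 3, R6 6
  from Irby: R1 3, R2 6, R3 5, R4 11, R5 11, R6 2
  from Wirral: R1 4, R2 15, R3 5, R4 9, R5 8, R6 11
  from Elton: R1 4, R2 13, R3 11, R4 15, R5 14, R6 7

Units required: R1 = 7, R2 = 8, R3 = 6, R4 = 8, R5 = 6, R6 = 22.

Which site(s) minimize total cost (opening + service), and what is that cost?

Open Dover and Irby; minimum total cost 294.

For any fixed open set, each user region goes to its cheapest open site; total = fixed + service.
{Dover, Irby}: R1→Irby 3·7=21, R2→Irby 6·8=48, R3→Irby 5·6=30, R4→Dover 7·8=56, R5→Dover 3·6=18, R6→Irby 2·22=44. Service 217; fixed 77; total 294.
{Dover, Irby, Wirral}: R1→Irby 3·7=21, R2→Irby 6·8=48, R3→Irby 5·6=30, R4→Dover 7·8=56, R5→Dover 3·6=18, R6→Irby 2·22=44. Service 217; fixed 96; total 313.
{Irby, Wirral}: service 263 + fixed 79 = 342
{Dover, Irby, Wirral, Elton}: service 217 + fixed 150 = 367
(All 15 nonempty subsets were checked; Dover and Irby is lowest.)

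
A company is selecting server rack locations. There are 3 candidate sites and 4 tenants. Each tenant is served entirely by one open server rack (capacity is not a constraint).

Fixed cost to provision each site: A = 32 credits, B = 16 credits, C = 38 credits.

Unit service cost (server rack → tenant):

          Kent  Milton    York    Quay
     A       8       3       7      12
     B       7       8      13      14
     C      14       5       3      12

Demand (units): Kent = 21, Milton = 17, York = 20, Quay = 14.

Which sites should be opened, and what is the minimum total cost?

Open A, B and C; minimum total cost 512.

For any fixed open set, each tenant goes to its cheapest open site; total = fixed + service.
{A, B, C}: Kent→B 7·21=147, Milton→A 3·17=51, York→C 3·20=60, Quay→A 12·14=168. Service 426; fixed 86; total 512.
{B, C}: Kent→B 7·21=147, Milton→C 5·17=85, York→C 3·20=60, Quay→C 12·14=168. Service 460; fixed 54; total 514.
{A, C}: Kent→A 8·21=168, Milton→A 3·17=51, York→C 3·20=60, Quay→A 12·14=168. Service 447; fixed 70; total 517.
{B}: service 739 + fixed 16 = 755
No other subset beats 512.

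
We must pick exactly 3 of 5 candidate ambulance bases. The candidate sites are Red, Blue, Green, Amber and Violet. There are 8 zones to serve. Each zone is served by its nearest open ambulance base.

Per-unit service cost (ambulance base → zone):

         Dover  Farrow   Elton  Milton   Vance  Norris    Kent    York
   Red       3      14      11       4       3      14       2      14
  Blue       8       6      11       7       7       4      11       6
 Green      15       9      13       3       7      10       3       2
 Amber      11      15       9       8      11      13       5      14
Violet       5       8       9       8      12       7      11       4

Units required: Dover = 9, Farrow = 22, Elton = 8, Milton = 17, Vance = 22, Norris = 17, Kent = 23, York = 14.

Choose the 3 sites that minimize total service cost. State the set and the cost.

With exactly 3 open, each zone uses its cheapest among the chosen.
{Red, Blue, Green}: Dover→Red 3·9=27, Farrow→Blue 6·22=132, Elton→Red 11·8=88, Milton→Green 3·17=51, Vance→Red 3·22=66, Norris→Blue 4·17=68, Kent→Red 2·23=46, York→Green 2·14=28. Service cost 506.
{Red, Blue, Violet}: service cost 535
{Red, Blue, Amber}: service cost 563
Among all 10 size-3 choices, {Red, Blue, Green} is lowest.

Choose Red, Blue and Green; total service cost 506.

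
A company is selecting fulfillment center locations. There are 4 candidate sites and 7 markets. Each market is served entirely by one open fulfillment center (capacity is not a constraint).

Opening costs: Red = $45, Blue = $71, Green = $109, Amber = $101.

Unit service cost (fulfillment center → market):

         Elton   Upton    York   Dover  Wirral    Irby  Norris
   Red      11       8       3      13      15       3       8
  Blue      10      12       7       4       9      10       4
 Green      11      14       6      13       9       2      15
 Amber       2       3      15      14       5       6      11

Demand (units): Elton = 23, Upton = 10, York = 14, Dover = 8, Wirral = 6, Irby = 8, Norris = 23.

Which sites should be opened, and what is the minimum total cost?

Open Red, Blue and Amber; minimum total cost 513.

For any fixed open set, each market goes to its cheapest open site; total = fixed + service.
{Red, Blue, Amber}: Elton→Amber 2·23=46, Upton→Amber 3·10=30, York→Red 3·14=42, Dover→Blue 4·8=32, Wirral→Amber 5·6=30, Irby→Red 3·8=24, Norris→Blue 4·23=92. Service 296; fixed 217; total 513.
{Blue, Amber}: Elton→Amber 2·23=46, Upton→Amber 3·10=30, York→Blue 7·14=98, Dover→Blue 4·8=32, Wirral→Amber 5·6=30, Irby→Amber 6·8=48, Norris→Blue 4·23=92. Service 376; fixed 172; total 548.
{Red, Amber}: service 460 + fixed 146 = 606
{Red, Blue, Green, Amber}: Elton→Amber 2·23=46, Upton→Amber 3·10=30, York→Red 3·14=42, Dover→Blue 4·8=32, Wirral→Amber 5·6=30, Irby→Green 2·8=16, Norris→Blue 4·23=92. Service 288; fixed 326; total 614.
(All 15 nonempty subsets were checked; Red, Blue and Amber is lowest.)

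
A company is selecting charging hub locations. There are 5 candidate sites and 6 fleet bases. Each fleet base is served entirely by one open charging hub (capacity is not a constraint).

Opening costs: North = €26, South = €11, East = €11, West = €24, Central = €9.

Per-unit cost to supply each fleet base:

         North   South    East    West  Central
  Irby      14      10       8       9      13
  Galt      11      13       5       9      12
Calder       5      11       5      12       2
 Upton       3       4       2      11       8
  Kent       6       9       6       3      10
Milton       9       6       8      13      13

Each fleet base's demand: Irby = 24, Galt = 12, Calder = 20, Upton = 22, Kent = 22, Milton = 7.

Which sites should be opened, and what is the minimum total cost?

For any fixed open set, each fleet base goes to its cheapest open site; total = fixed + service.
{South, East, West, Central}: Irby→East 8·24=192, Galt→East 5·12=60, Calder→Central 2·20=40, Upton→East 2·22=44, Kent→West 3·22=66, Milton→South 6·7=42. Service 444; fixed 55; total 499.
{East, West, Central}: service 458 + fixed 44 = 502
{North, South, East, West, Central}: Irby→East 8·24=192, Galt→East 5·12=60, Calder→Central 2·20=40, Upton→East 2·22=44, Kent→West 3·22=66, Milton→South 6·7=42. Service 444; fixed 81; total 525.
{Central}: Irby→Central 13·24=312, Galt→Central 12·12=144, Calder→Central 2·20=40, Upton→Central 8·22=176, Kent→Central 10·22=220, Milton→Central 13·7=91. Service 983; fixed 9; total 992.
No other subset beats 499.

Open South, East, West and Central; minimum total cost 499.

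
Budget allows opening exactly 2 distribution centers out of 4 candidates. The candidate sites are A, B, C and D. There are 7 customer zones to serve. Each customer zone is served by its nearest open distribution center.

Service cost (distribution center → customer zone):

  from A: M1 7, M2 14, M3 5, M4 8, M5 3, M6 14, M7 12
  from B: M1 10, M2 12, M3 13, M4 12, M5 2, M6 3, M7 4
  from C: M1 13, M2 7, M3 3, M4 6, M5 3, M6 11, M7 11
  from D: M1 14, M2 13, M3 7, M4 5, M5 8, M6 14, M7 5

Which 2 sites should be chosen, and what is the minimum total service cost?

Choose B and C; total service cost 35.

With exactly 2 open, each customer zone uses its cheapest among the chosen.
{B, C}: M1→B 10, M2→C 7, M3→C 3, M4→C 6, M5→B 2, M6→B 3, M7→B 4. Service cost 35.
{A, B}: service cost 41
{B, D}: service cost 43
Among all 6 size-2 choices, {B, C} is lowest.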